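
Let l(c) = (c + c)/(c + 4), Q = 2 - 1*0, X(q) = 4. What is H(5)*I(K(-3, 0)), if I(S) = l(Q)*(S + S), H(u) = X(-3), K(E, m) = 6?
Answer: 32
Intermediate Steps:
Q = 2 (Q = 2 + 0 = 2)
l(c) = 2*c/(4 + c) (l(c) = (2*c)/(4 + c) = 2*c/(4 + c))
H(u) = 4
I(S) = 4*S/3 (I(S) = (2*2/(4 + 2))*(S + S) = (2*2/6)*(2*S) = (2*2*(⅙))*(2*S) = 2*(2*S)/3 = 4*S/3)
H(5)*I(K(-3, 0)) = 4*((4/3)*6) = 4*8 = 32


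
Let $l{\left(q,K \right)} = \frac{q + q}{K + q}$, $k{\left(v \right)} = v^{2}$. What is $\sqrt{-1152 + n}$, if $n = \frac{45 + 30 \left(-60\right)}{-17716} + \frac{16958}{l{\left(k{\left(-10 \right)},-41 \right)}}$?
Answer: $\frac{\sqrt{1888391671469}}{22145} \approx 62.054$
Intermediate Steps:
$l{\left(q,K \right)} = \frac{2 q}{K + q}$
$n = \frac{553924961}{110725}$ ($n = \frac{45 + 30 \left(-60\right)}{-17716} + \frac{16958}{2 \left(-10\right)^{2} \frac{1}{-41 + \left(-10\right)^{2}}} = \left(45 - 1800\right) \left(- \frac{1}{17716}\right) + \frac{16958}{2 \cdot 100 \frac{1}{-41 + 100}} = \left(-1755\right) \left(- \frac{1}{17716}\right) + \frac{16958}{2 \cdot 100 \cdot \frac{1}{59}} = \frac{1755}{17716} + \frac{16958}{2 \cdot 100 \cdot \frac{1}{59}} = \frac{1755}{17716} + \frac{16958}{\frac{200}{59}} = \frac{1755}{17716} + 16958 \cdot \frac{59}{200} = \frac{1755}{17716} + \frac{500261}{100} = \frac{553924961}{110725} \approx 5002.7$)
$\sqrt{-1152 + n} = \sqrt{-1152 + \frac{553924961}{110725}} = \sqrt{\frac{426369761}{110725}} = \frac{\sqrt{1888391671469}}{22145}$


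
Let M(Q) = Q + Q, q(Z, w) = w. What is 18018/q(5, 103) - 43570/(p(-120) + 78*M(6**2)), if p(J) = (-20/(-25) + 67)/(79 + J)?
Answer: 19817674388/118546923 ≈ 167.17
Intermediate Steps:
M(Q) = 2*Q
p(J) = 339/(5*(79 + J)) (p(J) = (-20*(-1/25) + 67)/(79 + J) = (4/5 + 67)/(79 + J) = 339/(5*(79 + J)))
18018/q(5, 103) - 43570/(p(-120) + 78*M(6**2)) = 18018/103 - 43570/(339/(5*(79 - 120)) + 78*(2*6**2)) = 18018*(1/103) - 43570/((339/5)/(-41) + 78*(2*36)) = 18018/103 - 43570/((339/5)*(-1/41) + 78*72) = 18018/103 - 43570/(-339/205 + 5616) = 18018/103 - 43570/1150941/205 = 18018/103 - 43570*205/1150941 = 18018/103 - 8931850/1150941 = 19817674388/118546923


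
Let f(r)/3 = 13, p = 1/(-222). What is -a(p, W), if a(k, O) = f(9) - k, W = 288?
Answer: -8659/222 ≈ -39.005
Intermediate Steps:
p = -1/222 ≈ -0.0045045
f(r) = 39 (f(r) = 3*13 = 39)
a(k, O) = 39 - k
-a(p, W) = -(39 - 1*(-1/222)) = -(39 + 1/222) = -1*8659/222 = -8659/222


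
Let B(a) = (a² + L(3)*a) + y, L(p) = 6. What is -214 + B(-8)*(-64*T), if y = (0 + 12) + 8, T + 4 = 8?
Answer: -9430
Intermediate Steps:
T = 4 (T = -4 + 8 = 4)
y = 20 (y = 12 + 8 = 20)
B(a) = 20 + a² + 6*a (B(a) = (a² + 6*a) + 20 = 20 + a² + 6*a)
-214 + B(-8)*(-64*T) = -214 + (20 + (-8)² + 6*(-8))*(-64*4) = -214 + (20 + 64 - 48)*(-256) = -214 + 36*(-256) = -214 - 9216 = -9430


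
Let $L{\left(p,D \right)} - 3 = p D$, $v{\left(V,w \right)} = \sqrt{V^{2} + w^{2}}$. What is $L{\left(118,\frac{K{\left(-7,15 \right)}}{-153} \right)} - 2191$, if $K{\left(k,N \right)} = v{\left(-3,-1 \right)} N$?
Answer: $-2188 - \frac{590 \sqrt{10}}{51} \approx -2224.6$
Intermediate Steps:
$K{\left(k,N \right)} = N \sqrt{10}$ ($K{\left(k,N \right)} = \sqrt{\left(-3\right)^{2} + \left(-1\right)^{2}} N = \sqrt{9 + 1} N = \sqrt{10} N = N \sqrt{10}$)
$L{\left(p,D \right)} = 3 + D p$ ($L{\left(p,D \right)} = 3 + p D = 3 + D p$)
$L{\left(118,\frac{K{\left(-7,15 \right)}}{-153} \right)} - 2191 = \left(3 + \frac{15 \sqrt{10}}{-153} \cdot 118\right) - 2191 = \left(3 + 15 \sqrt{10} \left(- \frac{1}{153}\right) 118\right) - 2191 = \left(3 + - \frac{5 \sqrt{10}}{51} \cdot 118\right) - 2191 = \left(3 - \frac{590 \sqrt{10}}{51}\right) - 2191 = -2188 - \frac{590 \sqrt{10}}{51}$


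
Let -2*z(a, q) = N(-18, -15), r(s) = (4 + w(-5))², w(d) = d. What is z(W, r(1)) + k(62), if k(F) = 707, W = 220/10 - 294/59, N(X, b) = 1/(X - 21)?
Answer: 55147/78 ≈ 707.01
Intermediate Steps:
N(X, b) = 1/(-21 + X)
W = 1004/59 (W = 220*(⅒) - 294*1/59 = 22 - 294/59 = 1004/59 ≈ 17.017)
r(s) = 1 (r(s) = (4 - 5)² = (-1)² = 1)
z(a, q) = 1/78 (z(a, q) = -1/(2*(-21 - 18)) = -½/(-39) = -½*(-1/39) = 1/78)
z(W, r(1)) + k(62) = 1/78 + 707 = 55147/78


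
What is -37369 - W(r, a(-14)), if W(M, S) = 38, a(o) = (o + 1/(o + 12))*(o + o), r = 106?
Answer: -37407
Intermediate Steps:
a(o) = 2*o*(o + 1/(12 + o)) (a(o) = (o + 1/(12 + o))*(2*o) = 2*o*(o + 1/(12 + o)))
-37369 - W(r, a(-14)) = -37369 - 1*38 = -37369 - 38 = -37407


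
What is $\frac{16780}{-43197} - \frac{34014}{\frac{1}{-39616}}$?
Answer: $\frac{58207898044148}{43197} \approx 1.3475 \cdot 10^{9}$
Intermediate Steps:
$\frac{16780}{-43197} - \frac{34014}{\frac{1}{-39616}} = 16780 \left(- \frac{1}{43197}\right) - \frac{34014}{- \frac{1}{39616}} = - \frac{16780}{43197} - -1347498624 = - \frac{16780}{43197} + 1347498624 = \frac{58207898044148}{43197}$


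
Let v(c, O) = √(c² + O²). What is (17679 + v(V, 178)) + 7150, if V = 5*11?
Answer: 24829 + √34709 ≈ 25015.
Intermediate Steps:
V = 55
v(c, O) = √(O² + c²)
(17679 + v(V, 178)) + 7150 = (17679 + √(178² + 55²)) + 7150 = (17679 + √(31684 + 3025)) + 7150 = (17679 + √34709) + 7150 = 24829 + √34709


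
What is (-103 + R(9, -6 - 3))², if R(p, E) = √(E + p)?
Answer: 10609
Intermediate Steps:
(-103 + R(9, -6 - 3))² = (-103 + √((-6 - 3) + 9))² = (-103 + √(-9 + 9))² = (-103 + √0)² = (-103 + 0)² = (-103)² = 10609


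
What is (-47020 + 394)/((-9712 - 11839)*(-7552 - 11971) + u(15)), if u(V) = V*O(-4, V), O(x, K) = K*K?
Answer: -23313/210371774 ≈ -0.00011082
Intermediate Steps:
O(x, K) = K²
u(V) = V³ (u(V) = V*V² = V³)
(-47020 + 394)/((-9712 - 11839)*(-7552 - 11971) + u(15)) = (-47020 + 394)/((-9712 - 11839)*(-7552 - 11971) + 15³) = -46626/(-21551*(-19523) + 3375) = -46626/(420740173 + 3375) = -46626/420743548 = -46626*1/420743548 = -23313/210371774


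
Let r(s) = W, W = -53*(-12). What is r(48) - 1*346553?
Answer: -345917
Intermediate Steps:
W = 636
r(s) = 636
r(48) - 1*346553 = 636 - 1*346553 = 636 - 346553 = -345917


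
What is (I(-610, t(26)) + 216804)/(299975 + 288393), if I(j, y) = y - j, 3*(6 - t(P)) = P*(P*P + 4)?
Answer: 158645/441276 ≈ 0.35951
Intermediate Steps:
t(P) = 6 - P*(4 + P²)/3 (t(P) = 6 - P*(P*P + 4)/3 = 6 - P*(P² + 4)/3 = 6 - P*(4 + P²)/3)
(I(-610, t(26)) + 216804)/(299975 + 288393) = (((6 - 4/3*26 - ⅓*26³) - 1*(-610)) + 216804)/(299975 + 288393) = (((6 - 104/3 - ⅓*17576) + 610) + 216804)/588368 = (((6 - 104/3 - 17576/3) + 610) + 216804)*(1/588368) = ((-17662/3 + 610) + 216804)*(1/588368) = (-15832/3 + 216804)*(1/588368) = (634580/3)*(1/588368) = 158645/441276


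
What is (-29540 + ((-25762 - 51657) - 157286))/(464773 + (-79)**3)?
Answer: 264245/28266 ≈ 9.3485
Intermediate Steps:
(-29540 + ((-25762 - 51657) - 157286))/(464773 + (-79)**3) = (-29540 + (-77419 - 157286))/(464773 - 493039) = (-29540 - 234705)/(-28266) = -264245*(-1/28266) = 264245/28266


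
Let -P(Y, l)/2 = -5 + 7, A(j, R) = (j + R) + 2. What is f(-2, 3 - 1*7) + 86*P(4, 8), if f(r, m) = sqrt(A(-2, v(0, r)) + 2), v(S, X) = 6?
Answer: -344 + 2*sqrt(2) ≈ -341.17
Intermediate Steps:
A(j, R) = 2 + R + j (A(j, R) = (R + j) + 2 = 2 + R + j)
f(r, m) = 2*sqrt(2) (f(r, m) = sqrt((2 + 6 - 2) + 2) = sqrt(6 + 2) = sqrt(8) = 2*sqrt(2))
P(Y, l) = -4 (P(Y, l) = -2*(-5 + 7) = -2*2 = -4)
f(-2, 3 - 1*7) + 86*P(4, 8) = 2*sqrt(2) + 86*(-4) = 2*sqrt(2) - 344 = -344 + 2*sqrt(2)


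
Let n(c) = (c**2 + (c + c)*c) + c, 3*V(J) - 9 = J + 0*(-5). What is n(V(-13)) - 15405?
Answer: -15401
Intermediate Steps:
V(J) = 3 + J/3 (V(J) = 3 + (J + 0*(-5))/3 = 3 + (J + 0)/3 = 3 + J/3)
n(c) = c + 3*c**2 (n(c) = (c**2 + (2*c)*c) + c = (c**2 + 2*c**2) + c = 3*c**2 + c = c + 3*c**2)
n(V(-13)) - 15405 = (3 + (1/3)*(-13))*(1 + 3*(3 + (1/3)*(-13))) - 15405 = (3 - 13/3)*(1 + 3*(3 - 13/3)) - 15405 = -4*(1 + 3*(-4/3))/3 - 15405 = -4*(1 - 4)/3 - 15405 = -4/3*(-3) - 15405 = 4 - 15405 = -15401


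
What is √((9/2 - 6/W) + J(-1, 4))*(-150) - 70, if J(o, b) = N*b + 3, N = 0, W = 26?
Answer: -70 - 225*√546/13 ≈ -474.42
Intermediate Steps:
J(o, b) = 3 (J(o, b) = 0*b + 3 = 0 + 3 = 3)
√((9/2 - 6/W) + J(-1, 4))*(-150) - 70 = √((9/2 - 6/26) + 3)*(-150) - 70 = √((9*(½) - 6*1/26) + 3)*(-150) - 70 = √((9/2 - 3/13) + 3)*(-150) - 70 = √(111/26 + 3)*(-150) - 70 = √(189/26)*(-150) - 70 = (3*√546/26)*(-150) - 70 = -225*√546/13 - 70 = -70 - 225*√546/13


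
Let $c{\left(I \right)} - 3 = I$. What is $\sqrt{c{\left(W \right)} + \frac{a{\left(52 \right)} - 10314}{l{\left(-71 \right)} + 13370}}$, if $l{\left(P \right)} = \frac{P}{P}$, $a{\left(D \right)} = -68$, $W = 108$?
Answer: $\frac{\sqrt{19706166429}}{13371} \approx 10.499$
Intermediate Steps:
$c{\left(I \right)} = 3 + I$
$l{\left(P \right)} = 1$
$\sqrt{c{\left(W \right)} + \frac{a{\left(52 \right)} - 10314}{l{\left(-71 \right)} + 13370}} = \sqrt{\left(3 + 108\right) + \frac{-68 - 10314}{1 + 13370}} = \sqrt{111 - \frac{10382}{13371}} = \sqrt{\frac{1473799}{13371}} = \frac{\sqrt{19706166429}}{13371}$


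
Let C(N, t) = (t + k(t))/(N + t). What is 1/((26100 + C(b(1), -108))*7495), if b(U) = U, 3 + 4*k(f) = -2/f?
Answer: 23112/4521333934055 ≈ 5.1118e-9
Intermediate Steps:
k(f) = -3/4 - 1/(2*f) (k(f) = -3/4 + (-2/f)/4 = -3/4 - 1/(2*f))
C(N, t) = (t + (-2 - 3*t)/(4*t))/(N + t)
1/((26100 + C(b(1), -108))*7495) = 1/((26100 + (1/4)*(-2 - 3*(-108) + 4*(-108)**2)/(-108*(1 - 108)))*7495) = (1/7495)/(26100 + (1/4)*(-1/108)*(-2 + 324 + 4*11664)/(-107)) = (1/7495)/(26100 + (1/4)*(-1/108)*(-1/107)*(-2 + 324 + 46656)) = (1/7495)/(26100 + (1/4)*(-1/108)*(-1/107)*46978) = (1/7495)/(26100 + 23489/23112) = (1/7495)/(603246689/23112) = (23112/603246689)*(1/7495) = 23112/4521333934055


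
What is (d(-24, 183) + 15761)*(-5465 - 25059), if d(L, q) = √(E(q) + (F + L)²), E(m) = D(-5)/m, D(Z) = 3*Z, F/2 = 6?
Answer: -481088764 - 30524*√535519/61 ≈ -4.8146e+8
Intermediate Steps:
F = 12 (F = 2*6 = 12)
E(m) = -15/m (E(m) = (3*(-5))/m = -15/m)
d(L, q) = √((12 + L)² - 15/q) (d(L, q) = √(-15/q + (12 + L)²) = √((12 + L)² - 15/q))
(d(-24, 183) + 15761)*(-5465 - 25059) = (√((12 - 24)² - 15/183) + 15761)*(-5465 - 25059) = (√((-12)² - 15*1/183) + 15761)*(-30524) = (√(144 - 5/61) + 15761)*(-30524) = (√(8779/61) + 15761)*(-30524) = (√535519/61 + 15761)*(-30524) = (15761 + √535519/61)*(-30524) = -481088764 - 30524*√535519/61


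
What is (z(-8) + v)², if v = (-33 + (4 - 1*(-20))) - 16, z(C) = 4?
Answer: 441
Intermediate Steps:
v = -25 (v = (-33 + (4 + 20)) - 16 = (-33 + 24) - 16 = -9 - 16 = -25)
(z(-8) + v)² = (4 - 25)² = (-21)² = 441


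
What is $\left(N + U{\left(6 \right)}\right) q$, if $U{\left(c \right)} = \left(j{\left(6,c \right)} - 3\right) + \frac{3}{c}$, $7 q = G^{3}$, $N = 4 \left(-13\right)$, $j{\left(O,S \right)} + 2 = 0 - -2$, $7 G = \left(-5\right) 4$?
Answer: $\frac{436000}{2401} \approx 181.59$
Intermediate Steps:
$G = - \frac{20}{7}$ ($G = \frac{\left(-5\right) 4}{7} = \frac{1}{7} \left(-20\right) = - \frac{20}{7} \approx -2.8571$)
$j{\left(O,S \right)} = 0$ ($j{\left(O,S \right)} = -2 + \left(0 - -2\right) = -2 + \left(0 + 2\right) = -2 + 2 = 0$)
$N = -52$
$q = - \frac{8000}{2401}$ ($q = \frac{\left(- \frac{20}{7}\right)^{3}}{7} = \frac{1}{7} \left(- \frac{8000}{343}\right) = - \frac{8000}{2401} \approx -3.3319$)
$U{\left(c \right)} = -3 + \frac{3}{c}$ ($U{\left(c \right)} = \left(0 - 3\right) + \frac{3}{c} = -3 + \frac{3}{c}$)
$\left(N + U{\left(6 \right)}\right) q = \left(-52 - \left(3 - \frac{3}{6}\right)\right) \left(- \frac{8000}{2401}\right) = \left(-52 + \left(-3 + 3 \cdot \frac{1}{6}\right)\right) \left(- \frac{8000}{2401}\right) = \left(-52 + \left(-3 + \frac{1}{2}\right)\right) \left(- \frac{8000}{2401}\right) = \left(-52 - \frac{5}{2}\right) \left(- \frac{8000}{2401}\right) = \left(- \frac{109}{2}\right) \left(- \frac{8000}{2401}\right) = \frac{436000}{2401}$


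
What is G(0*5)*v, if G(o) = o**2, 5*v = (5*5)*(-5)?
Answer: 0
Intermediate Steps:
v = -25 (v = ((5*5)*(-5))/5 = (25*(-5))/5 = (1/5)*(-125) = -25)
G(0*5)*v = (0*5)**2*(-25) = 0**2*(-25) = 0*(-25) = 0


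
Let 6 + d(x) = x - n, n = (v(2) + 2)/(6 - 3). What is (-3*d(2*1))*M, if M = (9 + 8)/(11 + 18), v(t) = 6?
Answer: 340/29 ≈ 11.724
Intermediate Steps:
n = 8/3 (n = (6 + 2)/(6 - 3) = 8/3 ≈ 2.6667)
M = 17/29 ≈ 0.58621
d(x) = -26/3 + x (d(x) = -6 + (x - 1*8/3) = -6 + (x - 8/3) = -6 + (-8/3 + x) = -26/3 + x)
(-3*d(2*1))*M = -3*(-26/3 + 2*1)*(17/29) = -3*(-26/3 + 2)*(17/29) = -3*(-20/3)*(17/29) = 20*(17/29) = 340/29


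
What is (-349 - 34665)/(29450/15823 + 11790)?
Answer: -39573323/13327330 ≈ -2.9693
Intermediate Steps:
(-349 - 34665)/(29450/15823 + 11790) = -35014/(29450*(1/15823) + 11790) = -35014/(29450/15823 + 11790) = -35014/186582620/15823 = -35014*15823/186582620 = -39573323/13327330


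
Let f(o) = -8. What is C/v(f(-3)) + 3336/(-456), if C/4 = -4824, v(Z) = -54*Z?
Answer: -2963/57 ≈ -51.982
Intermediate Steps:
C = -19296 (C = 4*(-4824) = -19296)
C/v(f(-3)) + 3336/(-456) = -19296/((-54*(-8))) + 3336/(-456) = -19296/432 + 3336*(-1/456) = -19296*1/432 - 139/19 = -134/3 - 139/19 = -2963/57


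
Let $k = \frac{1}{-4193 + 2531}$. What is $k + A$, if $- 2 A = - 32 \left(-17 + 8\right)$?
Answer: $- \frac{239329}{1662} \approx -144.0$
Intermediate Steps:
$k = - \frac{1}{1662}$ ($k = \frac{1}{-1662} = - \frac{1}{1662} \approx -0.00060168$)
$A = -144$ ($A = - \frac{\left(-32\right) \left(-17 + 8\right)}{2} = - \frac{\left(-32\right) \left(-9\right)}{2} = \left(- \frac{1}{2}\right) 288 = -144$)
$k + A = - \frac{1}{1662} - 144 = - \frac{239329}{1662}$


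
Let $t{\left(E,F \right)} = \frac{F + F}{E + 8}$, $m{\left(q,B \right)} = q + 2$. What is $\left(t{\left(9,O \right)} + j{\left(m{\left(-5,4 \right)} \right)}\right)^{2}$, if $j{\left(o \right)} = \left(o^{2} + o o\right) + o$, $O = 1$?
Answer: $\frac{66049}{289} \approx 228.54$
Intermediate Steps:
$m{\left(q,B \right)} = 2 + q$
$j{\left(o \right)} = o + 2 o^{2}$ ($j{\left(o \right)} = \left(o^{2} + o^{2}\right) + o = 2 o^{2} + o = o + 2 o^{2}$)
$t{\left(E,F \right)} = \frac{2 F}{8 + E}$
$\left(t{\left(9,O \right)} + j{\left(m{\left(-5,4 \right)} \right)}\right)^{2} = \left(2 \cdot 1 \frac{1}{8 + 9} + \left(2 - 5\right) \left(1 + 2 \left(2 - 5\right)\right)\right)^{2} = \left(2 \cdot 1 \cdot \frac{1}{17} - 3 \left(1 + 2 \left(-3\right)\right)\right)^{2} = \left(2 \cdot 1 \cdot \frac{1}{17} - 3 \left(1 - 6\right)\right)^{2} = \left(\frac{2}{17} - -15\right)^{2} = \left(\frac{2}{17} + 15\right)^{2} = \left(\frac{257}{17}\right)^{2} = \frac{66049}{289}$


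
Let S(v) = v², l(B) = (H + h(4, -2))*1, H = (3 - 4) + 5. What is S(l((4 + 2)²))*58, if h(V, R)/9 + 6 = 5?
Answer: 1450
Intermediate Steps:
h(V, R) = -9 (h(V, R) = -54 + 9*5 = -54 + 45 = -9)
H = 4 (H = -1 + 5 = 4)
l(B) = -5 (l(B) = (4 - 9)*1 = -5*1 = -5)
S(l((4 + 2)²))*58 = (-5)²*58 = 25*58 = 1450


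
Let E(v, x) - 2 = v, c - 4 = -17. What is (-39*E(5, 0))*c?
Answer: 3549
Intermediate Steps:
c = -13 (c = 4 - 17 = -13)
E(v, x) = 2 + v
(-39*E(5, 0))*c = -39*(2 + 5)*(-13) = -39*7*(-13) = -273*(-13) = 3549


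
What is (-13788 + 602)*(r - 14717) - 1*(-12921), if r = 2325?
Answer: 163413833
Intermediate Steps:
(-13788 + 602)*(r - 14717) - 1*(-12921) = (-13788 + 602)*(2325 - 14717) - 1*(-12921) = -13186*(-12392) + 12921 = 163400912 + 12921 = 163413833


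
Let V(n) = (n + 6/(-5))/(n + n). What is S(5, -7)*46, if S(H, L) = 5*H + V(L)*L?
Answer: 4807/5 ≈ 961.40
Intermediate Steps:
V(n) = (-6/5 + n)/(2*n) (V(n) = (n + 6*(-1/5))/((2*n)) = (n - 6/5)*(1/(2*n)) = (-6/5 + n)*(1/(2*n)) = (-6/5 + n)/(2*n))
S(H, L) = -3/5 + L/2 + 5*H (S(H, L) = 5*H + ((-6 + 5*L)/(10*L))*L = 5*H + (-3/5 + L/2) = -3/5 + L/2 + 5*H)
S(5, -7)*46 = (-3/5 + (1/2)*(-7) + 5*5)*46 = (-3/5 - 7/2 + 25)*46 = (209/10)*46 = 4807/5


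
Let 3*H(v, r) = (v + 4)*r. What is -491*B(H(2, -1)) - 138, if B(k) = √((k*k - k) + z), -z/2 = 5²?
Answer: -138 - 982*I*√11 ≈ -138.0 - 3256.9*I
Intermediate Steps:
z = -50 (z = -2*5² = -2*25 = -50)
H(v, r) = r*(4 + v)/3 (H(v, r) = ((v + 4)*r)/3 = ((4 + v)*r)/3 = (r*(4 + v))/3 = r*(4 + v)/3)
B(k) = √(-50 + k² - k) (B(k) = √((k*k - k) - 50) = √((k² - k) - 50) = √(-50 + k² - k))
-491*B(H(2, -1)) - 138 = -491*√(-50 + ((⅓)*(-1)*(4 + 2))² - (-1)*(4 + 2)/3) - 138 = -491*√(-50 + ((⅓)*(-1)*6)² - (-1)*6/3) - 138 = -491*√(-50 + (-2)² - 1*(-2)) - 138 = -491*√(-50 + 4 + 2) - 138 = -982*I*√11 - 138 = -138 - 982*I*√11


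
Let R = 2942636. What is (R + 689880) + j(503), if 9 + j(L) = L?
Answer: 3633010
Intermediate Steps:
j(L) = -9 + L
(R + 689880) + j(503) = (2942636 + 689880) + (-9 + 503) = 3632516 + 494 = 3633010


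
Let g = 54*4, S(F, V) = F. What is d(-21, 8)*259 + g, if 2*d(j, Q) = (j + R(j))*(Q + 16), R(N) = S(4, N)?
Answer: -52620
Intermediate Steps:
R(N) = 4
d(j, Q) = (4 + j)*(16 + Q)/2 (d(j, Q) = ((j + 4)*(Q + 16))/2 = ((4 + j)*(16 + Q))/2 = (4 + j)*(16 + Q)/2)
g = 216
d(-21, 8)*259 + g = (32 + 2*8 + 8*(-21) + (½)*8*(-21))*259 + 216 = (32 + 16 - 168 - 84)*259 + 216 = -204*259 + 216 = -52836 + 216 = -52620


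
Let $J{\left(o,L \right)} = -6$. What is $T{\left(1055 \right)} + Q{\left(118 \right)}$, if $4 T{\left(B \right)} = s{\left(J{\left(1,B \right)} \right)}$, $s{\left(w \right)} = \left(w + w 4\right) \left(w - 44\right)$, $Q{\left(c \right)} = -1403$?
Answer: $-1028$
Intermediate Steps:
$s{\left(w \right)} = 5 w \left(-44 + w\right)$ ($s{\left(w \right)} = \left(w + 4 w\right) \left(-44 + w\right) = 5 w \left(-44 + w\right)$)
$T{\left(B \right)} = 375$ ($T{\left(B \right)} = \frac{5 \left(-6\right) \left(-44 - 6\right)}{4} = \frac{5 \left(-6\right) \left(-50\right)}{4} = \frac{1}{4} \cdot 1500 = 375$)
$T{\left(1055 \right)} + Q{\left(118 \right)} = 375 - 1403 = -1028$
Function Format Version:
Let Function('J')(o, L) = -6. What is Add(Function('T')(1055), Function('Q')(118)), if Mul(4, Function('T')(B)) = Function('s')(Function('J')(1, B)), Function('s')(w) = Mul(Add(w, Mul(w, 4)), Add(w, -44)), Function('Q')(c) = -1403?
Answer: -1028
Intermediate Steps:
Function('s')(w) = Mul(5, w, Add(-44, w)) (Function('s')(w) = Mul(Add(w, Mul(4, w)), Add(-44, w)) = Mul(Mul(5, w), Add(-44, w)) = Mul(5, w, Add(-44, w)))
Function('T')(B) = 375 (Function('T')(B) = Mul(Rational(1, 4), Mul(5, -6, Add(-44, -6))) = Mul(Rational(1, 4), Mul(5, -6, -50)) = Mul(Rational(1, 4), 1500) = 375)
Add(Function('T')(1055), Function('Q')(118)) = Add(375, -1403) = -1028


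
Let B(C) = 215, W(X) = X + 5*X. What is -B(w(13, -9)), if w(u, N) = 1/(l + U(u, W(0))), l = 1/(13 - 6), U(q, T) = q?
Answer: -215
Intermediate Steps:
W(X) = 6*X
l = ⅐ (l = 1/7 = ⅐ ≈ 0.14286)
w(u, N) = 1/(⅐ + u)
-B(w(13, -9)) = -1*215 = -215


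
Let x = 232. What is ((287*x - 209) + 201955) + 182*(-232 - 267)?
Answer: 177512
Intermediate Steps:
((287*x - 209) + 201955) + 182*(-232 - 267) = ((287*232 - 209) + 201955) + 182*(-232 - 267) = ((66584 - 209) + 201955) + 182*(-499) = (66375 + 201955) - 90818 = 268330 - 90818 = 177512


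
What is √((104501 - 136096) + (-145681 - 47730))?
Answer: I*√225006 ≈ 474.35*I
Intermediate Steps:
√((104501 - 136096) + (-145681 - 47730)) = √(-31595 - 193411) = √(-225006) = I*√225006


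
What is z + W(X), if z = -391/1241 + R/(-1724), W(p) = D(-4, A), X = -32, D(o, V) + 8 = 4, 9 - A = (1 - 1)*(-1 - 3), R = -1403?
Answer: -440641/125852 ≈ -3.5013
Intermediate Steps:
A = 9 (A = 9 - (1 - 1)*(-1 - 3) = 9 - 0*(-4) = 9 - 1*0 = 9 + 0 = 9)
D(o, V) = -4 (D(o, V) = -8 + 4 = -4)
W(p) = -4
z = 62767/125852 (z = -391/1241 - 1403/(-1724) = -391*1/1241 - 1403*(-1/1724) = -23/73 + 1403/1724 = 62767/125852 ≈ 0.49874)
z + W(X) = 62767/125852 - 4 = -440641/125852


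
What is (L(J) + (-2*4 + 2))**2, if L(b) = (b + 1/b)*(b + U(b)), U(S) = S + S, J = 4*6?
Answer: 2975625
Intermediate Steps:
J = 24
U(S) = 2*S
L(b) = 3*b*(b + 1/b) (L(b) = (b + 1/b)*(b + 2*b) = (b + 1/b)*(3*b) = 3*b*(b + 1/b))
(L(J) + (-2*4 + 2))**2 = ((3 + 3*24**2) + (-2*4 + 2))**2 = ((3 + 3*576) + (-8 + 2))**2 = ((3 + 1728) - 6)**2 = (1731 - 6)**2 = 1725**2 = 2975625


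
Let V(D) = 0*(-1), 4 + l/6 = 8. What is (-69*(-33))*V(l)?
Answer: 0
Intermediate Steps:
l = 24 (l = -24 + 6*8 = -24 + 48 = 24)
V(D) = 0
(-69*(-33))*V(l) = -69*(-33)*0 = 2277*0 = 0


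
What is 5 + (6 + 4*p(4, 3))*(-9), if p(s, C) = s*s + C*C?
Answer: -949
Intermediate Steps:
p(s, C) = C² + s² (p(s, C) = s² + C² = C² + s²)
5 + (6 + 4*p(4, 3))*(-9) = 5 + (6 + 4*(3² + 4²))*(-9) = 5 + (6 + 4*(9 + 16))*(-9) = 5 + (6 + 4*25)*(-9) = 5 + (6 + 100)*(-9) = 5 + 106*(-9) = 5 - 954 = -949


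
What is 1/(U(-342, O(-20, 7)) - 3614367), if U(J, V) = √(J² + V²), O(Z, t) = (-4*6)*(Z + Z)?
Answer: -1204789/4354549257375 - 2*√28849/4354549257375 ≈ -2.7675e-7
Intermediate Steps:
O(Z, t) = -48*Z
1/(U(-342, O(-20, 7)) - 3614367) = 1/(√((-342)² + (-48*(-20))²) - 3614367) = 1/(√(116964 + 960²) - 3614367) = 1/(√(116964 + 921600) - 3614367) = 1/(√1038564 - 3614367) = 1/(6*√28849 - 3614367) = 1/(-3614367 + 6*√28849)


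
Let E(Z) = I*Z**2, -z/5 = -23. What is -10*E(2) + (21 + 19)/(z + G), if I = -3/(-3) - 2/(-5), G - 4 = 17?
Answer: -947/17 ≈ -55.706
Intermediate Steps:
G = 21 (G = 4 + 17 = 21)
z = 115 (z = -5*(-23) = 115)
I = 7/5 (I = -3*(-1/3) - 2*(-1/5) = 1 + 2/5 = 7/5 ≈ 1.4000)
E(Z) = 7*Z**2/5
-10*E(2) + (21 + 19)/(z + G) = -14*2**2 + (21 + 19)/(115 + 21) = -14*4 + 40/136 = -10*28/5 + 40*(1/136) = -56 + 5/17 = -947/17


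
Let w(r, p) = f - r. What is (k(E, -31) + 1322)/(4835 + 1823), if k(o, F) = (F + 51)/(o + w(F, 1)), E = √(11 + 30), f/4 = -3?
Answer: 21171/106528 - √41/106528 ≈ 0.19868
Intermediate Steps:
f = -12 (f = 4*(-3) = -12)
w(r, p) = -12 - r
E = √41 ≈ 6.4031
k(o, F) = (51 + F)/(-12 + o - F) (k(o, F) = (F + 51)/(o + (-12 - F)) = (51 + F)/(-12 + o - F))
(k(E, -31) + 1322)/(4835 + 1823) = ((51 - 31)/(-12 + √41 - 1*(-31)) + 1322)/(4835 + 1823) = (20/(-12 + √41 + 31) + 1322)/6658 = (20/(19 + √41) + 1322)*(1/6658) = (1322 + 20/(19 + √41))*(1/6658) = 661/3329 + 10/(3329*(19 + √41))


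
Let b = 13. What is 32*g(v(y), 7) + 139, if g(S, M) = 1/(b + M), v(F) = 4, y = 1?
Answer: 703/5 ≈ 140.60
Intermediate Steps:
g(S, M) = 1/(13 + M)
32*g(v(y), 7) + 139 = 32/(13 + 7) + 139 = 32/20 + 139 = 32*(1/20) + 139 = 8/5 + 139 = 703/5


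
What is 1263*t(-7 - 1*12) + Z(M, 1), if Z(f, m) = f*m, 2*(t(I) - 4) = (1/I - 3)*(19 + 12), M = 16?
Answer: -1039145/19 ≈ -54692.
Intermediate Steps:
t(I) = -85/2 + 31/(2*I) (t(I) = 4 + ((1/I - 3)*(19 + 12))/2 = 4 + ((1/I - 3)*31)/2 = 4 + ((-3 + 1/I)*31)/2 = 4 + (-93 + 31/I)/2 = 4 + (-93/2 + 31/(2*I)) = -85/2 + 31/(2*I))
1263*t(-7 - 1*12) + Z(M, 1) = 1263*((31 - 85*(-7 - 1*12))/(2*(-7 - 1*12))) + 16*1 = 1263*((31 - 85*(-7 - 12))/(2*(-7 - 12))) + 16 = 1263*((1/2)*(31 - 85*(-19))/(-19)) + 16 = 1263*((1/2)*(-1/19)*(31 + 1615)) + 16 = 1263*((1/2)*(-1/19)*1646) + 16 = 1263*(-823/19) + 16 = -1039449/19 + 16 = -1039145/19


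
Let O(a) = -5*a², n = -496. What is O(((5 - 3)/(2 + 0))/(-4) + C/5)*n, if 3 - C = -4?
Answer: 16399/5 ≈ 3279.8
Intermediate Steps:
C = 7 (C = 3 - 1*(-4) = 3 + 4 = 7)
O(((5 - 3)/(2 + 0))/(-4) + C/5)*n = -5*(((5 - 3)/(2 + 0))/(-4) + 7/5)²*(-496) = -5*((2/2)*(-¼) + 7*(⅕))²*(-496) = -5*((2*(½))*(-¼) + 7/5)²*(-496) = -5*(1*(-¼) + 7/5)²*(-496) = -5*(-¼ + 7/5)²*(-496) = -5*(23/20)²*(-496) = -5*529/400*(-496) = -529/80*(-496) = 16399/5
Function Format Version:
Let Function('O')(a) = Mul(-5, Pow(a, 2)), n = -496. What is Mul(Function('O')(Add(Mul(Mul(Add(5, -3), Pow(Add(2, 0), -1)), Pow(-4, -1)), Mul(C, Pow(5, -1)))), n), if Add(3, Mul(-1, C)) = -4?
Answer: Rational(16399, 5) ≈ 3279.8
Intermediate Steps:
C = 7 (C = Add(3, Mul(-1, -4)) = Add(3, 4) = 7)
Mul(Function('O')(Add(Mul(Mul(Add(5, -3), Pow(Add(2, 0), -1)), Pow(-4, -1)), Mul(C, Pow(5, -1)))), n) = Mul(Mul(-5, Pow(Add(Mul(Mul(Add(5, -3), Pow(Add(2, 0), -1)), Pow(-4, -1)), Mul(7, Pow(5, -1))), 2)), -496) = Mul(Mul(-5, Pow(Add(Mul(Mul(2, Pow(2, -1)), Rational(-1, 4)), Mul(7, Rational(1, 5))), 2)), -496) = Mul(Mul(-5, Pow(Add(Mul(Mul(2, Rational(1, 2)), Rational(-1, 4)), Rational(7, 5)), 2)), -496) = Mul(Mul(-5, Pow(Add(Mul(1, Rational(-1, 4)), Rational(7, 5)), 2)), -496) = Mul(Mul(-5, Pow(Add(Rational(-1, 4), Rational(7, 5)), 2)), -496) = Mul(Mul(-5, Pow(Rational(23, 20), 2)), -496) = Mul(Mul(-5, Rational(529, 400)), -496) = Mul(Rational(-529, 80), -496) = Rational(16399, 5)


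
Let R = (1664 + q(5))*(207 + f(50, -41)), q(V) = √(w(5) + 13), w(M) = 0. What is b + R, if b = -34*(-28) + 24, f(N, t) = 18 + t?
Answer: 307152 + 184*√13 ≈ 3.0782e+5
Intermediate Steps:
q(V) = √13 (q(V) = √(0 + 13) = √13)
R = 306176 + 184*√13 (R = (1664 + √13)*(207 + (18 - 41)) = (1664 + √13)*(207 - 23) = (1664 + √13)*184 = 306176 + 184*√13 ≈ 3.0684e+5)
b = 976 (b = 952 + 24 = 976)
b + R = 976 + (306176 + 184*√13) = 307152 + 184*√13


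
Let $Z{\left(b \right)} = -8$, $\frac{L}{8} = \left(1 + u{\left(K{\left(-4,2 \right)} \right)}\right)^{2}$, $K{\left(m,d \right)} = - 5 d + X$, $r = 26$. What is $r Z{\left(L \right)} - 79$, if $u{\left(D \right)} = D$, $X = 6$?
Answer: $-287$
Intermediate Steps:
$K{\left(m,d \right)} = 6 - 5 d$ ($K{\left(m,d \right)} = - 5 d + 6 = 6 - 5 d$)
$L = 72$ ($L = 8 \left(1 + \left(6 - 10\right)\right)^{2} = 8 \left(1 - 4\right)^{2} = 8 \left(-3\right)^{2} = 8 \cdot 9 = 72$)
$r Z{\left(L \right)} - 79 = 26 \left(-8\right) - 79 = -208 - 79 = -287$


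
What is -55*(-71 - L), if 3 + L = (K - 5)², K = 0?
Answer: 5115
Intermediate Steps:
L = 22 (L = -3 + (0 - 5)² = -3 + (-5)² = -3 + 25 = 22)
-55*(-71 - L) = -55*(-71 - 1*22) = -55*(-71 - 22) = -55*(-93) = 5115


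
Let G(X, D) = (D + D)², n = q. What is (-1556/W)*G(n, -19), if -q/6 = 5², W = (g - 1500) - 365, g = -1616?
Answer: 2246864/3481 ≈ 645.46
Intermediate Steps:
W = -3481 (W = (-1616 - 1500) - 365 = -3116 - 365 = -3481)
q = -150 (q = -6*5² = -6*25 = -150)
n = -150
G(X, D) = 4*D² (G(X, D) = (2*D)² = 4*D²)
(-1556/W)*G(n, -19) = (-1556/(-3481))*(4*(-19)²) = (-1556*(-1/3481))*(4*361) = (1556/3481)*1444 = 2246864/3481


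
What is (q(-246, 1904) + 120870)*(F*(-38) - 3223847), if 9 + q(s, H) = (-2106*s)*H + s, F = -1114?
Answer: -3138683278458285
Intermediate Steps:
q(s, H) = -9 + s - 2106*H*s (q(s, H) = -9 + ((-2106*s)*H + s) = -9 + (-2106*H*s + s) = -9 + (s - 2106*H*s) = -9 + s - 2106*H*s)
(q(-246, 1904) + 120870)*(F*(-38) - 3223847) = ((-9 - 246 - 2106*1904*(-246)) + 120870)*(-1114*(-38) - 3223847) = ((-9 - 246 + 986416704) + 120870)*(42332 - 3223847) = (986416449 + 120870)*(-3181515) = 986537319*(-3181515) = -3138683278458285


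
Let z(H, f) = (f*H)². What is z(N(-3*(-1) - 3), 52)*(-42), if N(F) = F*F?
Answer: 0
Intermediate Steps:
N(F) = F²
z(H, f) = H²*f² (z(H, f) = (H*f)² = H²*f²)
z(N(-3*(-1) - 3), 52)*(-42) = (((-3*(-1) - 3)²)²*52²)*(-42) = (((3 - 3)²)²*2704)*(-42) = ((0²)²*2704)*(-42) = (0²*2704)*(-42) = (0*2704)*(-42) = 0*(-42) = 0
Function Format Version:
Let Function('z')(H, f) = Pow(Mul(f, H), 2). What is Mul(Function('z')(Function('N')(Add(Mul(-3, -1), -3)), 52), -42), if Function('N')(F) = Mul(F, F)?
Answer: 0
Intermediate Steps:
Function('N')(F) = Pow(F, 2)
Function('z')(H, f) = Mul(Pow(H, 2), Pow(f, 2)) (Function('z')(H, f) = Pow(Mul(H, f), 2) = Mul(Pow(H, 2), Pow(f, 2)))
Mul(Function('z')(Function('N')(Add(Mul(-3, -1), -3)), 52), -42) = Mul(Mul(Pow(Pow(Add(Mul(-3, -1), -3), 2), 2), Pow(52, 2)), -42) = Mul(Mul(Pow(Pow(Add(3, -3), 2), 2), 2704), -42) = Mul(Mul(Pow(Pow(0, 2), 2), 2704), -42) = Mul(Mul(Pow(0, 2), 2704), -42) = Mul(Mul(0, 2704), -42) = Mul(0, -42) = 0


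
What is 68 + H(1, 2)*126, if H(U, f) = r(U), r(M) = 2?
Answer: 320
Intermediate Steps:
H(U, f) = 2
68 + H(1, 2)*126 = 68 + 2*126 = 68 + 252 = 320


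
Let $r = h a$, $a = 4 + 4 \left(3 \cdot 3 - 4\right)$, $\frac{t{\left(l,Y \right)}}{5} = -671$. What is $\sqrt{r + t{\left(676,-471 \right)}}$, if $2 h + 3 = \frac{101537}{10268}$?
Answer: $\frac{i \sqrt{21563020762}}{2567} \approx 57.204 i$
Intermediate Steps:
$h = \frac{70733}{20536}$ ($h = - \frac{3}{2} + \frac{101537 \cdot \frac{1}{10268}}{2} = - \frac{3}{2} + \frac{1}{2} \cdot \frac{101537}{10268} = - \frac{3}{2} + \frac{101537}{20536} = \frac{70733}{20536} \approx 3.4443$)
$t{\left(l,Y \right)} = -3355$ ($t{\left(l,Y \right)} = 5 \left(-671\right) = -3355$)
$a = 24$ ($a = 4 + 4 \left(9 - 4\right) = 4 + 4 \cdot 5 = 4 + 20 = 24$)
$r = \frac{212199}{2567}$ ($r = \frac{70733}{20536} \cdot 24 = \frac{212199}{2567} \approx 82.664$)
$\sqrt{r + t{\left(676,-471 \right)}} = \sqrt{\frac{212199}{2567} - 3355} = \sqrt{- \frac{8400086}{2567}} = \frac{i \sqrt{21563020762}}{2567}$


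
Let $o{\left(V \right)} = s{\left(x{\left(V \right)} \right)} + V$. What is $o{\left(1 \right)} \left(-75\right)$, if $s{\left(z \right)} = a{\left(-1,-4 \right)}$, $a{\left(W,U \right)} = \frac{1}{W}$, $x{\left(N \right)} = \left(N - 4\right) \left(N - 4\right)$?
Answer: $0$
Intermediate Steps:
$x{\left(N \right)} = \left(-4 + N\right)^{2}$ ($x{\left(N \right)} = \left(-4 + N\right) \left(-4 + N\right) = \left(-4 + N\right)^{2}$)
$s{\left(z \right)} = -1$ ($s{\left(z \right)} = \frac{1}{-1} = -1$)
$o{\left(V \right)} = -1 + V$
$o{\left(1 \right)} \left(-75\right) = \left(-1 + 1\right) \left(-75\right) = 0 \left(-75\right) = 0$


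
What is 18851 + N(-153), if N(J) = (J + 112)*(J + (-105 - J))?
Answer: 23156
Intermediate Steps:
N(J) = -11760 - 105*J (N(J) = (112 + J)*(-105) = -11760 - 105*J)
18851 + N(-153) = 18851 + (-11760 - 105*(-153)) = 18851 + (-11760 + 16065) = 18851 + 4305 = 23156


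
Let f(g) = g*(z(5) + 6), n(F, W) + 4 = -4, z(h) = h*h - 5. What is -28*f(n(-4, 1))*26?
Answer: 151424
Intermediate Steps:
z(h) = -5 + h**2 (z(h) = h**2 - 5 = -5 + h**2)
n(F, W) = -8 (n(F, W) = -4 - 4 = -8)
f(g) = 26*g (f(g) = g*((-5 + 5**2) + 6) = g*((-5 + 25) + 6) = g*(20 + 6) = g*26 = 26*g)
-28*f(n(-4, 1))*26 = -728*(-8)*26 = -28*(-208)*26 = 5824*26 = 151424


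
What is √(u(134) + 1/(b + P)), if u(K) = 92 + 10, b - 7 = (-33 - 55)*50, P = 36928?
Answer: √11996634165/10845 ≈ 10.100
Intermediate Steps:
b = -4393 (b = 7 + (-33 - 55)*50 = 7 - 88*50 = 7 - 4400 = -4393)
u(K) = 102
√(u(134) + 1/(b + P)) = √(102 + 1/(-4393 + 36928)) = √(102 + 1/32535) = √(3318571/32535) = √11996634165/10845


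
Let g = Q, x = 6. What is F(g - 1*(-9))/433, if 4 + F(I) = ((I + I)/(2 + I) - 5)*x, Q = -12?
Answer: 2/433 ≈ 0.0046189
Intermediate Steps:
g = -12
F(I) = -34 + 12*I/(2 + I) (F(I) = -4 + ((I + I)/(2 + I) - 5)*6 = -4 + ((2*I)/(2 + I) - 5)*6 = -4 + (2*I/(2 + I) - 5)*6 = -4 + (-5 + 2*I/(2 + I))*6 = -4 + (-30 + 12*I/(2 + I)) = -34 + 12*I/(2 + I))
F(g - 1*(-9))/433 = (2*(-34 - 11*(-12 - 1*(-9)))/(2 + (-12 - 1*(-9))))/433 = (2*(-34 - 11*(-12 + 9))/(2 + (-12 + 9)))*(1/433) = (2*(-34 - 11*(-3))/(2 - 3))*(1/433) = (2*(-34 + 33)/(-1))*(1/433) = (2*(-1)*(-1))*(1/433) = 2*(1/433) = 2/433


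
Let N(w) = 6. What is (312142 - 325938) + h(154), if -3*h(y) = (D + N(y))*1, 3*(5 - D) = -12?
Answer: -13801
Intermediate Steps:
D = 9 (D = 5 - ⅓*(-12) = 5 + 4 = 9)
h(y) = -5 (h(y) = -(9 + 6)/3 = -5)
(312142 - 325938) + h(154) = (312142 - 325938) - 5 = -13796 - 5 = -13801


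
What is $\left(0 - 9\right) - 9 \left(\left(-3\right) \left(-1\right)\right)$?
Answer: $-36$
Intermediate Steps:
$\left(0 - 9\right) - 9 \left(\left(-3\right) \left(-1\right)\right) = -9 - 27 = -36$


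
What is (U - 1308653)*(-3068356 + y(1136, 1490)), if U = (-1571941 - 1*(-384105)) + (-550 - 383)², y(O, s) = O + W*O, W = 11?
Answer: 4966981224000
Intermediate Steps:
y(O, s) = 12*O (y(O, s) = O + 11*O = 12*O)
U = -317347 (U = (-1571941 + 384105) + (-933)² = -1187836 + 870489 = -317347)
(U - 1308653)*(-3068356 + y(1136, 1490)) = (-317347 - 1308653)*(-3068356 + 12*1136) = -1626000*(-3068356 + 13632) = -1626000*(-3054724) = 4966981224000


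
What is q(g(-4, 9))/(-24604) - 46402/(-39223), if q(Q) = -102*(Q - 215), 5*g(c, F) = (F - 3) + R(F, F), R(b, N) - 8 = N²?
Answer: 89382148/241260673 ≈ 0.37048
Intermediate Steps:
R(b, N) = 8 + N²
g(c, F) = 1 + F/5 + F²/5 (g(c, F) = ((F - 3) + (8 + F²))/5 = ((-3 + F) + (8 + F²))/5 = (5 + F + F²)/5 = 1 + F/5 + F²/5)
q(Q) = 21930 - 102*Q (q(Q) = -102*(-215 + Q) = 21930 - 102*Q)
q(g(-4, 9))/(-24604) - 46402/(-39223) = (21930 - 102*(1 + (⅕)*9 + (⅕)*9²))/(-24604) - 46402/(-39223) = (21930 - 102*(1 + 9/5 + (⅕)*81))*(-1/24604) - 46402*(-1/39223) = (21930 - 102*(1 + 9/5 + 81/5))*(-1/24604) + 46402/39223 = (21930 - 102*19)*(-1/24604) + 46402/39223 = (21930 - 1938)*(-1/24604) + 46402/39223 = 19992*(-1/24604) + 46402/39223 = -4998/6151 + 46402/39223 = 89382148/241260673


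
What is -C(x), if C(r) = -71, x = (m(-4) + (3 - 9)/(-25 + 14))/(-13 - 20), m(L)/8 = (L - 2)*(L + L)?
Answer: 71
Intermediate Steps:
m(L) = 16*L*(-2 + L) (m(L) = 8*((L - 2)*(L + L)) = 8*((-2 + L)*(2*L)) = 8*(2*L*(-2 + L)) = 16*L*(-2 + L))
x = -1410/121 (x = (16*(-4)*(-2 - 4) + (3 - 9)/(-25 + 14))/(-13 - 20) = (16*(-4)*(-6) - 6/(-11))/(-33) = (384 - 6*(-1/11))*(-1/33) = (384 + 6/11)*(-1/33) = (4230/11)*(-1/33) = -1410/121 ≈ -11.653)
-C(x) = -1*(-71) = 71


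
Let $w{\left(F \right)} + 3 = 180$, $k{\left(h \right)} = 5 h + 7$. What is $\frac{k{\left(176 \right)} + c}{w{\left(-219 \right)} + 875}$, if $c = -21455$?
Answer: $- \frac{5142}{263} \approx -19.551$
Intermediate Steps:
$k{\left(h \right)} = 7 + 5 h$
$w{\left(F \right)} = 177$ ($w{\left(F \right)} = -3 + 180 = 177$)
$\frac{k{\left(176 \right)} + c}{w{\left(-219 \right)} + 875} = \frac{\left(7 + 5 \cdot 176\right) - 21455}{177 + 875} = \frac{\left(7 + 880\right) - 21455}{1052} = \left(887 - 21455\right) \frac{1}{1052} = \left(-20568\right) \frac{1}{1052} = - \frac{5142}{263}$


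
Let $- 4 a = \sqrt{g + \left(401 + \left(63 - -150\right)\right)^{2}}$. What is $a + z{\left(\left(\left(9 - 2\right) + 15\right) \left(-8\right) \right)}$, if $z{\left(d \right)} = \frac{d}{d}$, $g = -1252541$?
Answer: $1 - \frac{i \sqrt{875545}}{4} \approx 1.0 - 233.93 i$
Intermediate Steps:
$z{\left(d \right)} = 1$
$a = - \frac{i \sqrt{875545}}{4}$ ($a = - \frac{\sqrt{-1252541 + \left(401 + \left(63 - -150\right)\right)^{2}}}{4} = - \frac{\sqrt{-1252541 + \left(401 + \left(63 + 150\right)\right)^{2}}}{4} = - \frac{\sqrt{-1252541 + \left(401 + 213\right)^{2}}}{4} = - \frac{\sqrt{-1252541 + 614^{2}}}{4} = - \frac{\sqrt{-1252541 + 376996}}{4} = - \frac{\sqrt{-875545}}{4} = - \frac{i \sqrt{875545}}{4} \approx - 233.93 i$)
$a + z{\left(\left(\left(9 - 2\right) + 15\right) \left(-8\right) \right)} = - \frac{i \sqrt{875545}}{4} + 1 = 1 - \frac{i \sqrt{875545}}{4}$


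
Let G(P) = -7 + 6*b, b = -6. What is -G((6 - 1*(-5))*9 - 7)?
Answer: 43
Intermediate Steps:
G(P) = -43 (G(P) = -7 + 6*(-6) = -7 - 36 = -43)
-G((6 - 1*(-5))*9 - 7) = -1*(-43) = 43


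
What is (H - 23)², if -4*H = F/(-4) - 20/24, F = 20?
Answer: 267289/576 ≈ 464.04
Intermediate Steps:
H = 35/24 (H = -(20/(-4) - 20/24)/4 = -(20*(-¼) - 20*1/24)/4 = -(-5 - ⅚)/4 = -¼*(-35/6) = 35/24 ≈ 1.4583)
(H - 23)² = (35/24 - 23)² = (-517/24)² = 267289/576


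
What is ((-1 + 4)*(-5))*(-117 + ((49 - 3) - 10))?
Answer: 1215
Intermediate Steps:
((-1 + 4)*(-5))*(-117 + ((49 - 3) - 10)) = (3*(-5))*(-117 + (46 - 10)) = -15*(-117 + 36) = -15*(-81) = 1215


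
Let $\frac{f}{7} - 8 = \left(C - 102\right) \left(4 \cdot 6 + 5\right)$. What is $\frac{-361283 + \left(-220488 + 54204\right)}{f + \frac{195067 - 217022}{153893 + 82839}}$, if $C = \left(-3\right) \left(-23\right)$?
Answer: $\frac{124891991044}{1572632631} \approx 79.416$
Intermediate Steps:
$C = 69$
$f = -6643$ ($f = 56 + 7 \left(69 - 102\right) \left(4 \cdot 6 + 5\right) = 56 + 7 \left(- 33 \left(24 + 5\right)\right) = 56 + 7 \left(\left(-33\right) 29\right) = 56 + 7 \left(-957\right) = 56 - 6699 = -6643$)
$\frac{-361283 + \left(-220488 + 54204\right)}{f + \frac{195067 - 217022}{153893 + 82839}} = \frac{-361283 + \left(-220488 + 54204\right)}{-6643 + \frac{195067 - 217022}{153893 + 82839}} = \frac{-361283 - 166284}{-6643 - \frac{21955}{236732}} = - \frac{527567}{-6643 - \frac{21955}{236732}} = - \frac{527567}{- \frac{1572632631}{236732}} = \left(-527567\right) \left(- \frac{236732}{1572632631}\right) = \frac{124891991044}{1572632631}$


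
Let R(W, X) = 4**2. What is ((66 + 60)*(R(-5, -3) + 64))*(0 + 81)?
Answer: 816480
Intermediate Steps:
R(W, X) = 16
((66 + 60)*(R(-5, -3) + 64))*(0 + 81) = ((66 + 60)*(16 + 64))*(0 + 81) = (126*80)*81 = 10080*81 = 816480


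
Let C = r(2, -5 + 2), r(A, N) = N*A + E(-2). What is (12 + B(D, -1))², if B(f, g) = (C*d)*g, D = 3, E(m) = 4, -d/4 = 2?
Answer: 16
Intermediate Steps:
d = -8 (d = -4*2 = -8)
r(A, N) = 4 + A*N (r(A, N) = N*A + 4 = A*N + 4 = 4 + A*N)
C = -2 (C = 4 + 2*(-5 + 2) = 4 + 2*(-3) = 4 - 6 = -2)
B(f, g) = 16*g (B(f, g) = (-2*(-8))*g = 16*g)
(12 + B(D, -1))² = (12 + 16*(-1))² = (12 - 16)² = (-4)² = 16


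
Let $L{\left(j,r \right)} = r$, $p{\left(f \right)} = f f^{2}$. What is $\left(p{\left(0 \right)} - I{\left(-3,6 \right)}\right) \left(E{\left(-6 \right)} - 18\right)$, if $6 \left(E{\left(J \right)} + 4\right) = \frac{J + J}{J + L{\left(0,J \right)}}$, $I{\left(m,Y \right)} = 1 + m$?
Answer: $- \frac{131}{3} \approx -43.667$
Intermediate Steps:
$p{\left(f \right)} = f^{3}$
$E{\left(J \right)} = - \frac{23}{6}$ ($E{\left(J \right)} = -4 + \frac{\left(J + J\right) \frac{1}{J + J}}{6} = -4 + \frac{2 J \frac{1}{2 J}}{6} = -4 + \frac{1}{6} \cdot 1 = -4 + \frac{1}{6} = - \frac{23}{6}$)
$\left(p{\left(0 \right)} - I{\left(-3,6 \right)}\right) \left(E{\left(-6 \right)} - 18\right) = \left(0^{3} - \left(1 - 3\right)\right) \left(- \frac{23}{6} - 18\right) = \left(0 - -2\right) \left(- \frac{131}{6}\right) = \left(0 + 2\right) \left(- \frac{131}{6}\right) = 2 \left(- \frac{131}{6}\right) = - \frac{131}{3}$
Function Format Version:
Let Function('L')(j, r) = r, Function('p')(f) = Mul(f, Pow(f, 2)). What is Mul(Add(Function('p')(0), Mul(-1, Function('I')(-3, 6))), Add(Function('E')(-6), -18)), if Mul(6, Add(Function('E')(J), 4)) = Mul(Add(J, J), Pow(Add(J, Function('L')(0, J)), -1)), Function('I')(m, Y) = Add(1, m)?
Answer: Rational(-131, 3) ≈ -43.667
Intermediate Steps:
Function('p')(f) = Pow(f, 3)
Function('E')(J) = Rational(-23, 6) (Function('E')(J) = Add(-4, Mul(Rational(1, 6), Mul(Add(J, J), Pow(Add(J, J), -1)))) = Add(-4, Mul(Rational(1, 6), Mul(Mul(2, J), Pow(Mul(2, J), -1)))) = Add(-4, Mul(Rational(1, 6), Mul(Mul(2, J), Mul(Rational(1, 2), Pow(J, -1))))) = Add(-4, Mul(Rational(1, 6), 1)) = Add(-4, Rational(1, 6)) = Rational(-23, 6))
Mul(Add(Function('p')(0), Mul(-1, Function('I')(-3, 6))), Add(Function('E')(-6), -18)) = Mul(Add(Pow(0, 3), Mul(-1, Add(1, -3))), Add(Rational(-23, 6), -18)) = Mul(Add(0, Mul(-1, -2)), Rational(-131, 6)) = Mul(Add(0, 2), Rational(-131, 6)) = Mul(2, Rational(-131, 6)) = Rational(-131, 3)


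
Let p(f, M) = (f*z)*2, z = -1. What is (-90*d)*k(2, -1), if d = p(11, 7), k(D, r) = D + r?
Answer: 1980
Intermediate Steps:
p(f, M) = -2*f (p(f, M) = (f*(-1))*2 = -f*2 = -2*f)
d = -22 (d = -2*11 = -22)
(-90*d)*k(2, -1) = (-90*(-22))*(2 - 1) = 1980*1 = 1980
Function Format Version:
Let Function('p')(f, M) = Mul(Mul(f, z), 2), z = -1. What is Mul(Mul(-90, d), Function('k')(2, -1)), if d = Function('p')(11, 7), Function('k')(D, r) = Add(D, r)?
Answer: 1980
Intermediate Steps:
Function('p')(f, M) = Mul(-2, f) (Function('p')(f, M) = Mul(Mul(f, -1), 2) = Mul(Mul(-1, f), 2) = Mul(-2, f))
d = -22 (d = Mul(-2, 11) = -22)
Mul(Mul(-90, d), Function('k')(2, -1)) = Mul(Mul(-90, -22), Add(2, -1)) = Mul(1980, 1) = 1980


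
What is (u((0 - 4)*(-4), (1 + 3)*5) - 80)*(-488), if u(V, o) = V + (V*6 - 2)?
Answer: -14640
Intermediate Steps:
u(V, o) = -2 + 7*V (u(V, o) = V + (6*V - 2) = V + (-2 + 6*V) = -2 + 7*V)
(u((0 - 4)*(-4), (1 + 3)*5) - 80)*(-488) = ((-2 + 7*((0 - 4)*(-4))) - 80)*(-488) = ((-2 + 7*(-4*(-4))) - 80)*(-488) = ((-2 + 7*16) - 80)*(-488) = ((-2 + 112) - 80)*(-488) = (110 - 80)*(-488) = 30*(-488) = -14640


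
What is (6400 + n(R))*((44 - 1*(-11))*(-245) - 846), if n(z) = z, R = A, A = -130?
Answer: -89792670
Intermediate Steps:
R = -130
(6400 + n(R))*((44 - 1*(-11))*(-245) - 846) = (6400 - 130)*((44 - 1*(-11))*(-245) - 846) = 6270*((44 + 11)*(-245) - 846) = 6270*(55*(-245) - 846) = 6270*(-13475 - 846) = 6270*(-14321) = -89792670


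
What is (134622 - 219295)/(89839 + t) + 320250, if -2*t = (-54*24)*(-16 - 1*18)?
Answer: 21715107077/67807 ≈ 3.2025e+5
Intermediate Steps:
t = -22032 (t = -(-54*24)*(-16 - 1*18)/2 = -(-648)*(-16 - 18) = -(-648)*(-34) = -½*44064 = -22032)
(134622 - 219295)/(89839 + t) + 320250 = (134622 - 219295)/(89839 - 22032) + 320250 = -84673/67807 + 320250 = 21715107077/67807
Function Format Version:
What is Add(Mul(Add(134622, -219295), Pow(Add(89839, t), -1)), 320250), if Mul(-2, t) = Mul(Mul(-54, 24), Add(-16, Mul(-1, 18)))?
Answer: Rational(21715107077, 67807) ≈ 3.2025e+5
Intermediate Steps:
t = -22032 (t = Mul(Rational(-1, 2), Mul(Mul(-54, 24), Add(-16, Mul(-1, 18)))) = Mul(Rational(-1, 2), Mul(-1296, Add(-16, -18))) = Mul(Rational(-1, 2), Mul(-1296, -34)) = Mul(Rational(-1, 2), 44064) = -22032)
Add(Mul(Add(134622, -219295), Pow(Add(89839, t), -1)), 320250) = Add(Mul(Add(134622, -219295), Pow(Add(89839, -22032), -1)), 320250) = Add(Mul(-84673, Pow(67807, -1)), 320250) = Add(Mul(-84673, Rational(1, 67807)), 320250) = Add(Rational(-84673, 67807), 320250) = Rational(21715107077, 67807)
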